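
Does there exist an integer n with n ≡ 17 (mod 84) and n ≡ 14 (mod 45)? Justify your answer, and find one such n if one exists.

n = 689

gcd(84, 45) = 3. A simultaneous solution exists iff 17 ≡ 14 (mod 3); here 17 mod 3 = 2 = 14 mod 3, so it does.
Put n = 17 + 84t, so we need 84t ≡ 42 (mod 45), equivalently (divide by 3) 28t ≡ 14 (mod 15).
28 ≡ 13 (mod 15), so this reads 13t ≡ 14 (mod 15). To invert 13 modulo 15: 15 = 1·13 + 2, 13 = 6·2 + 1, 2 = 2·1 + 0, and unwinding, 1 = 13 − 6·2 = 13 − 6·(15 − 1·13) = −6·15 + 7·13. Thus 13⁻¹ ≡ 7 (mod 15).
Multiplying by 7: t ≡ 7·14 = 98 ≡ 8 (mod 15).
Then n = 17 + 84·8 = 689.
Check: 689 mod 84 = 17, 689 mod 45 = 14. ✓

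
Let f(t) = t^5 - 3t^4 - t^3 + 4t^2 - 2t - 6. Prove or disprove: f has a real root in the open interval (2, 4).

Yes, f has a root in the interval.

f(2) = -18 and f(4) = 242, which have opposite signs.
f is continuous everywhere (it is a polynomial), in particular on [2, 4].
By the Intermediate Value Theorem f must vanish at some point of (2, 4).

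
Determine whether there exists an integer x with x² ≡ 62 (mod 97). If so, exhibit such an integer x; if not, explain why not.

Take x = 16. Then 16² = 256 = 2·97 + 62, so 16² ≡ 62 (mod 97).

x = 16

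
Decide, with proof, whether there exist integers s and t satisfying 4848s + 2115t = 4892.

gcd(4848, 2115) = 3, so every integer of the form 4848s + 2115t is a multiple of 3.
However 4892 leaves remainder 2 on division by 3.
Hence no integers s, t satisfy the equation.

There are no such integers.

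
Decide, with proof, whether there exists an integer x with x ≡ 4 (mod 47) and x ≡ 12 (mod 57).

gcd(47, 57) = 1, so the Chinese Remainder Theorem guarantees exactly one residue class mod 2679 satisfying both.
Any solution of the first congruence is x = 4 + 47t; substituting into the second, 47t ≡ 12 − 4 ≡ 8 (mod 57).
To invert 47 modulo 57: 57 = 1·47 + 10, 47 = 4·10 + 7, 10 = 1·7 + 3, 7 = 2·3 + 1, 3 = 3·1 + 0, and unwinding, 1 = 7 − 2·3 = 7 − 2·(10 − 1·7) = −2·10 + 3·7 = −2·10 + 3·(47 − 4·10) = 3·47 − 14·10 = 3·47 − 14·(57 − 1·47) = −14·57 + 17·47. Thus 47⁻¹ ≡ 17 (mod 57).
Multiplying by 17: t ≡ 17·8 = 136 ≡ 22 (mod 57).
Taking t = 22 gives x = 4 + 47·22 = 1038.
Check: 1038 mod 47 = 4, 1038 mod 57 = 12. ✓

x = 1038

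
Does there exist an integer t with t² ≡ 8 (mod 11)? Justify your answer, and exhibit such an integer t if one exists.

Since (11 − t)² ≡ t² (mod 11), it suffices to square t = 0, 1, …, 5: the residues are 0, 1, 4, 9, 5, 3.
So the quadratic residues mod 11 are {0, 1, 3, 4, 5, 9}, and 8 is not among them.
Therefore t² ≡ 8 (mod 11) has no solution.

There is no such integer.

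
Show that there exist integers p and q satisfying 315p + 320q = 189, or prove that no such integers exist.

gcd(315, 320) = 5, so every integer of the form 315p + 320q is a multiple of 5.
But 189 = 5·37 + 4, so 5 ∤ 189.
Hence no integers p, q satisfy the equation.

No, no such integers exist.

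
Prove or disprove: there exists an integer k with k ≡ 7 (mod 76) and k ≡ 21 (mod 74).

gcd(76, 74) = 2. A simultaneous solution exists iff 7 ≡ 21 (mod 2); here 7 mod 2 = 1 = 21 mod 2, so it does.
List candidates k ≡ 7 (mod 76): 7, 83, 159, 235, 311, 387, 463, 539. Modulo 74 these are 7, 9, 11, 13, 15, 17, 19, 21; 539 gives 21 as required.
Verify: 539 = 7·76 + 7 and 539 = 7·74 + 21. ✓

k = 539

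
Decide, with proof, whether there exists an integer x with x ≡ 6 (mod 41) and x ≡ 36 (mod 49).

x = 1359

The moduli 41 and 49 are coprime, so by the Chinese Remainder Theorem a unique solution modulo 2009 exists.
Write x = 6 + 41t and require 6 + 41t ≡ 36 (mod 49), i.e. 41t ≡ 30 (mod 49).
Invert 41 mod 49 by the Euclidean algorithm: 49 = 1·41 + 8, 41 = 5·8 + 1, 8 = 8·1 + 0; back-substituting, 1 = 41 − 5·8 = 41 − 5·(49 − 1·41) = −5·49 + 6·41. Hence 41·6 ≡ 1, so 41⁻¹ ≡ 6 (mod 49).
Therefore t ≡ 6·30 = 180 ≡ 33 (mod 49).
With t = 33: x = 6 + 41·33 = 1359.
Verify: 1359 = 33·41 + 6 and 1359 = 27·49 + 36. ✓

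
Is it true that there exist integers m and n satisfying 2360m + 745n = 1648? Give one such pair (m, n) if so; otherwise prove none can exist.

gcd(2360, 745) = 5, so every integer of the form 2360m + 745n is a multiple of 5.
But 1648 is not a multiple of 5 (it leaves remainder 3).
Hence no integers m, n satisfy the equation.

No, no such integers exist.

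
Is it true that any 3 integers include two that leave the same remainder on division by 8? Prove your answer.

Try 3 consecutive integers, 15, 16, 17. Their remainders mod 8 are 7, 0, 1 — pairwise different, as any 3 ≤ 8 consecutive integers have distinct residues.
Hence this collection has no pair with equal remainders mod 8, disproving the claim.

No; for instance {15, 16, 17} is a counterexample.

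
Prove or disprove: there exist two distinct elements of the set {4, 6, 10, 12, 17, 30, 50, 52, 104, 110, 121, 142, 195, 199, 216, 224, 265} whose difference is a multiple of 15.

The pair (4, 199) works.

Both 4 and 199 leave remainder 4 on division by 15; their difference 195 = 13·15 is a multiple of 15.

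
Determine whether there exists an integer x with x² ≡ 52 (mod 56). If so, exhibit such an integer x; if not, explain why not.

Reduce modulo 7, which divides 56: we would need x² ≡ 3 (mod 7).
Since (7 − x)² ≡ x² (mod 7), it suffices to square x = 0, 1, …, 3: the residues are 0, 1, 4, 2.
The set of squares mod 7 is therefore {0, 1, 2, 4}, which does not contain 3.
Therefore x² ≡ 52 (mod 56) has no solution.

No such integer exists.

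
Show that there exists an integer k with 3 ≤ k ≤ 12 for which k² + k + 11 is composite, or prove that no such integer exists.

k = 11

At k = 11: 11² + 11 + 11 = 143 = 11·13, which is composite.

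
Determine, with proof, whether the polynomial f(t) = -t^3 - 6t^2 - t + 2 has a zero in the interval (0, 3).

Such a root exists.

f(0) = 2 and f(3) = -82, which have opposite signs.
f is continuous everywhere (it is a polynomial), in particular on [0, 3].
By the Intermediate Value Theorem f must vanish at some point of (0, 3).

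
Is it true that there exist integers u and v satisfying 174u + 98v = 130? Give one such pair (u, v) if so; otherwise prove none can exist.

gcd(174, 98) = 2, and 2 divides 130, so integer solutions exist.
Dividing through by 2 reduces the equation to 87u + 49v = 65.
Dividing repeatedly: 87 = 1·49 + 38, 49 = 1·38 + 11, 38 = 3·11 + 5, 11 = 2·5 + 1, 5 = 5·1 + 0.
Unwinding: 1 = 11 − 2·5 = 11 − 2·(38 − 3·11) = −2·38 + 7·11 = −2·38 + 7·(49 − 1·38) = 7·49 − 9·38 = 7·49 − 9·(87 − 1·49) = −9·87 + 16·49, i.e. 87·(-9) + 49·16 = 1.
Scaling by 65 gives the particular solution (u, v) = (-585, 1040).
Adding 12·49 to u and subtracting 12·87 from v gives the tidier solution (3, -4).
Indeed 174·3 + 98·(-4) = 522 − 392 = 130.

u = 3, v = -4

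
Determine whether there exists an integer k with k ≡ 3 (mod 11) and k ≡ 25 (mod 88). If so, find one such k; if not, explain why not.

Here gcd(11, 88) = 11, and both 3 and 25 leave remainder 3 mod 11, so the system is consistent.
List candidates k ≡ 3 (mod 11): 3, 14, 25. Modulo 88 these are 3, 14, 25; 25 gives 25 as required.
Indeed 25 ≡ 3 (mod 11) and 25 ≡ 25 (mod 88).

k = 25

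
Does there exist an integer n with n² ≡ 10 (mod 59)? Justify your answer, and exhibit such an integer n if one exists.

There is no such integer.

59 is prime, so by Euler's criterion 10 is a square mod 59 iff 10^((59−1)/2) = 10^29 ≡ 1 (mod 59).
Repeated squaring mod 59: 10^2 = 100 ≡ 41; 10^4 ≡ 41² = 1681 ≡ 29; 10^8 ≡ 29² = 841 ≡ 15; 10^16 ≡ 15² = 225 ≡ 48.
Since 29 = 16 + 8 + 4 + 1, 10^29 ≡ 48 · 15 · 29 · 10; multiplying out mod 59: 48·15 = 720 ≡ 12, then 12·29 = 348 ≡ 53, then 53·10 = 530 ≡ 58. Thus 10^29 ≡ 58 ≡ −1 (mod 59).
The value −1 means 10 is a non-residue modulo 59, so n² ≡ 10 (mod 59) is impossible.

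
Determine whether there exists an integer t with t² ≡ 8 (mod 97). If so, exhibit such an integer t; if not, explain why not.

t = 28

Take t = 28. Then 28² = 784 = 8·97 + 8, so 28² ≡ 8 (mod 97).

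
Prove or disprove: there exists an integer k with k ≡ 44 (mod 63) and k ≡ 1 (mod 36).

Reduce both congruences modulo 9, which divides 63 and 36: they say k ≡ 44 (mod 9) and k ≡ 1 (mod 9).
However 44 ≡ 8 and 1 ≡ 1 (mod 9), and 8 ≠ 1.
So no integer satisfies both congruences.

No such integer exists.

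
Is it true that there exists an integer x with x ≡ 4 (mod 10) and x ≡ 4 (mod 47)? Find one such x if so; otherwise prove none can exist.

gcd(10, 47) = 1, so the Chinese Remainder Theorem guarantees exactly one residue class mod 470 satisfying both.
Write x = 4 + 10t and require 4 + 10t ≡ 4 (mod 47), i.e. 10t ≡ 0 (mod 47).
t = 0 satisfies this.
With t = 0: x = 4 + 10·0 = 4.
Indeed 4 ≡ 4 (mod 10) and 4 ≡ 4 (mod 47).

x = 4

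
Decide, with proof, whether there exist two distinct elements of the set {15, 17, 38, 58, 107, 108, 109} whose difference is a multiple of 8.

No, no such pair exists.

Two integers differ by a multiple of 8 exactly when they have the same residue mod 8. The residues are 15↦7, 17↦1, 38↦6, 58↦2, 107↦3, 108↦4, 109↦5.
All 7 residues are distinct, so no two elements differ by a multiple of 8.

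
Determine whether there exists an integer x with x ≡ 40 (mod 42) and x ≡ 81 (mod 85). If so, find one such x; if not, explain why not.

gcd(42, 85) = 1, so the Chinese Remainder Theorem guarantees exactly one residue class mod 3570 satisfying both.
Write x = 40 + 42t and require 40 + 42t ≡ 81 (mod 85), i.e. 42t ≡ 41 (mod 85).
Invert 42 mod 85 by the Euclidean algorithm: 85 = 2·42 + 1, 42 = 42·1 + 0; back-substituting, 1 = 85 − 2·42. Hence 42·(-2) ≡ 1, so 42⁻¹ ≡ -2 ≡ 83 (mod 85).
Multiplying by 83: t ≡ 83·41 = 3403 ≡ 3 (mod 85).
With t = 3: x = 40 + 42·3 = 166.
Check: 166 mod 42 = 40, 166 mod 85 = 81. ✓

x = 166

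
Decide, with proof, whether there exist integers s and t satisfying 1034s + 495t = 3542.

gcd(1034, 495) = 11, and 11 divides 3542, so integer solutions exist.
Dividing through by 11 reduces the equation to 94s + 45t = 322.
Run the Euclidean algorithm on 94 and 45: 94 = 2·45 + 4, 45 = 11·4 + 1, 4 = 4·1 + 0.
Working back up the chain: 1 = 45 − 11·4 = 45 − 11·(94 − 2·45) = −11·94 + 23·45. So 94·(-11) + 45·23 = 1.
Times 322: 94·(-3542) + 45·7406 = 322, so (-3542, 7406) solves it.
The general solution is s = -3542 + 45k, t = 7406 − 94k; taking k = 79 gives the smaller pair s = 13, t = -20.
Check: 1034·13 + 495·(-20) = 13442 − 9900 = 3542. ✓

s = 13, t = -20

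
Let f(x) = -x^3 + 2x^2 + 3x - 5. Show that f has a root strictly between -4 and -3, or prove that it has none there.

The endpoint values f(-4) = 79 and f(-3) = 31 are both positive. Claim: f(x) > 0 for every x in (-4, -3).
Shift to the endpoint -3: with x = -3 − u (0 < u < 1), one computes f(-3 − u) = u^3 + 11u^2 + 36u + 31.
All 4 nonzero coefficients of this polynomial in u are positive; hence for u > 0 the value is a sum of positive terms (the constant 31 among them).
Therefore f(x) > 0 throughout (-4, -3), and f has no zero there.

No such root exists.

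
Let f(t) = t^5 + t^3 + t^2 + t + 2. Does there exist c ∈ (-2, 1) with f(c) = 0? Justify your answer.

Such a root exists.

f(-2) = -36 and f(1) = 6, which have opposite signs.
Since f is a polynomial it is continuous on [-2, 1].
The Intermediate Value Theorem then guarantees some c ∈ (-2, 1) with f(c) = 0.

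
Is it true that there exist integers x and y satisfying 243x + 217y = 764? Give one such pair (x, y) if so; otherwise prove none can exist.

x = 213, y = -235

Since gcd(243, 217) = 1, every integer is an integer combination of 243 and 217.
Euclidean algorithm: 243 = 1·217 + 26, 217 = 8·26 + 9, 26 = 2·9 + 8, 9 = 1·8 + 1, 8 = 8·1 + 0.
Working back up the chain: 1 = 9 − 1·8 = 9 − (26 − 2·9) = −26 + 3·9 = −26 + 3·(217 − 8·26) = 3·217 − 25·26 = 3·217 − 25·(243 − 1·217) = −25·243 + 28·217. So 243·(-25) + 217·28 = 1.
Scaling by 764 gives the particular solution (x, y) = (-19100, 21392).
Shifting by a multiple of (217, −243) keeps it a solution: x = -19100 + 89·217 = 213, y = 21392 − 89·243 = -235.
Indeed 243·213 + 217·(-235) = 51759 − 50995 = 764.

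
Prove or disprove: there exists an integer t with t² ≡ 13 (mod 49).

Reduce modulo 7, which divides 49: we would need t² ≡ 6 (mod 7).
Computing t² mod 7 for t = 0, 1, …, 3 (enough, by the symmetry t ↦ 7 − t) gives 0, 1, 4, 2.
So the quadratic residues mod 7 are {0, 1, 2, 4}, and 6 is not among them.
Hence no integer t has t² ≡ 13 (mod 49).

There is no such integer.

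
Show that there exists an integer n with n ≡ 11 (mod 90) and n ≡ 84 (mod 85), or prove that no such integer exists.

Both moduli are multiples of 5 = gcd(90, 85), so any solution would satisfy n ≡ 11 and n ≡ 84 modulo 5 simultaneously.
These are incompatible: 11 − 84 = -73 is not divisible by 5.
So no integer satisfies both congruences.

No such integer exists.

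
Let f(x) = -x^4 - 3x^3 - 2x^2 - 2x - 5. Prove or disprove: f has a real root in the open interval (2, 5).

f(2) = -57 and f(5) = -1065, both negative, so a sign-change argument is unavailable; we show f keeps this sign on the whole interval.
Shift to the endpoint 2: with x = 2 + u (0 < u < 3), one computes f(2 + u) = -u^4 - 11u^3 - 44u^2 - 78u - 57.
The nonzero coefficients here are all negative, so for u > 0 every term is negative (or zero), and the constant term -57 is strictly negative.
So f is strictly negative on (2, 5); no root exists in the interval.

No.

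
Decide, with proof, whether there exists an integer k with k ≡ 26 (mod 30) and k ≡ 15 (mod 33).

gcd(30, 33) = 3. If k ≡ 26 (mod 30) and k ≡ 15 (mod 33), then k ≡ 26 (mod 3) and k ≡ 15 (mod 3).
However 26 ≡ 2 and 15 ≡ 0 (mod 3), and 2 ≠ 0.
So no integer satisfies both congruences.

There is no such integer.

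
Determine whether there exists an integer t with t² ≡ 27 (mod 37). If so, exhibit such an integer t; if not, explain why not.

t = 8

Take t = 8. Then 8² = 64 = 1·37 + 27, so 8² ≡ 27 (mod 37).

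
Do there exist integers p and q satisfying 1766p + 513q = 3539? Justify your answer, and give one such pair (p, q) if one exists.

Since gcd(1766, 513) = 1, every integer is an integer combination of 1766 and 513.
Run the Euclidean algorithm on 1766 and 513: 1766 = 3·513 + 227, 513 = 2·227 + 59, 227 = 3·59 + 50, 59 = 1·50 + 9, 50 = 5·9 + 5, 9 = 1·5 + 4, 5 = 1·4 + 1, 4 = 4·1 + 0.
Working back up the chain: 1 = 5 − 1·4 = 5 − (9 − 1·5) = −9 + 2·5 = −9 + 2·(50 − 5·9) = 2·50 − 11·9 = 2·50 − 11·(59 − 1·50) = −11·59 + 13·50 = −11·59 + 13·(227 − 3·59) = 13·227 − 50·59 = 13·227 − 50·(513 − 2·227) = −50·513 + 113·227 = −50·513 + 113·(1766 − 3·513) = 113·1766 − 389·513. So 1766·113 + 513·(-389) = 1.
Scaling by 3539 gives the particular solution (p, q) = (399907, -1376671).
The general solution is p = 399907 + 513k, q = -1376671 − 1766k; taking k = -779 gives the smaller pair p = 280, q = -957.
Indeed 1766·280 + 513·(-957) = 494480 − 490941 = 3539.

p = 280, q = -957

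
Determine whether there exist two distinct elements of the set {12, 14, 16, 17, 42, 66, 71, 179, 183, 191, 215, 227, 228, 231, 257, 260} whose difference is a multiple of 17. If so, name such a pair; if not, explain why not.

Residues mod 17: 12↦12, 14↦14, 16↦16, 17↦0, 42↦8, 66↦15, 71↦3, 179↦9, 183↦13, 191↦4, 215↦11, 227↦6, 228↦7, 231↦10, 257↦2, 260↦5.
These 16 residues are pairwise different, hence no difference of two elements is divisible by 17.

There is no such pair.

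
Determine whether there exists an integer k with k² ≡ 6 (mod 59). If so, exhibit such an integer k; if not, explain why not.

59 is prime, so by Euler's criterion 6 is a square mod 59 iff 6^((59−1)/2) = 6^29 ≡ 1 (mod 59).
Repeated squaring mod 59: 6^2 = 36 ≡ 36; 6^4 ≡ 36² = 1296 ≡ 57; 6^8 ≡ 57² = 3249 ≡ 4; 6^16 ≡ 4² = 16 ≡ 16.
Since 29 = 16 + 8 + 4 + 1, 6^29 ≡ 16 · 4 · 57 · 6; multiplying out mod 59: 16·4 = 64 ≡ 5, then 5·57 = 285 ≡ 49, then 49·6 = 294 ≡ 58. Thus 6^29 ≡ 58 ≡ −1 (mod 59).
By Euler's criterion 6 is a quadratic non-residue mod 59: no k satisfies k² ≡ 6 (mod 59).

No such integer exists.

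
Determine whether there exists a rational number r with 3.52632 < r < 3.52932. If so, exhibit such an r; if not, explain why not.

r = 127/36

Look for a denominator N such that an integer falls strictly between N·3.52632 and N·3.52932. N = 36 works: 36·3.52632 = 126.94752 < 127 < 127.05552 = 36·3.52932.
So r = 127/36 works: it is a ratio of integers, and dividing 36·3.52632 < 127 < 36·3.52932 through by 36 gives 3.52632 < 127/36 < 3.52932.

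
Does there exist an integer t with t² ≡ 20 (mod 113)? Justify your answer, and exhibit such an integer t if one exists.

Apply Euler's criterion with the prime 113: 20 is a quadratic residue iff 20^56 ≡ 1 (mod 113), and a non-residue iff it is ≡ −1.
Repeated squaring mod 113: 20^2 = 400 ≡ 61; 20^4 ≡ 61² = 3721 ≡ 105; 20^8 ≡ 105² = 11025 ≡ 64; 20^16 ≡ 64² = 4096 ≡ 28; 20^32 ≡ 28² = 784 ≡ 106.
Since 56 = 32 + 16 + 8, 20^56 ≡ 106 · 28 · 64; multiplying out mod 113: 106·28 = 2968 ≡ 30, then 30·64 = 1920 ≡ 112. Thus 20^56 ≡ 112 ≡ −1 (mod 113).
By Euler's criterion 20 is a quadratic non-residue mod 113: no t satisfies t² ≡ 20 (mod 113).

No such integer exists.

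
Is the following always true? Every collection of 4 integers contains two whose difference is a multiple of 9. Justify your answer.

No, the set {23, 24, 25, 26} is a counterexample.

Take the 4 consecutive integers 23, 24, 25, 26: their residues mod 9 are all distinct because 4 ≤ 9.
No two share a residue, so no pair has difference divisible by 9; the claim fails for this set.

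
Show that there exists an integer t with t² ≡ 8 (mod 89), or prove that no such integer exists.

t = 50

Take t = 50. Then 50² = 2500 = 28·89 + 8, so 50² ≡ 8 (mod 89).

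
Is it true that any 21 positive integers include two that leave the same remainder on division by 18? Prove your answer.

True.

There are exactly 18 possible remainders on division by 18.
With 21 integers and only 18 classes, the pigeonhole principle forces two of them, say a and b, into the same class.
So a and b have equal remainders mod 18, which is exactly what was to be shown.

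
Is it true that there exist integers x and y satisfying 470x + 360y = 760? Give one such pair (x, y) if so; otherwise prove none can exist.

x = 20, y = -24

Every value of 470x + 360y is a multiple of gcd(470, 360) = 10; since 10 ∣ 760, solutions exist.
Dividing through by 10 reduces the equation to 47x + 36y = 76.
Euclidean algorithm: 47 = 1·36 + 11, 36 = 3·11 + 3, 11 = 3·3 + 2, 3 = 1·2 + 1, 2 = 2·1 + 0.
Back-substituting, 1 = 3 − 1·2 = 3 − (11 − 3·3) = −11 + 4·3 = −11 + 4·(36 − 3·11) = 4·36 − 13·11 = 4·36 − 13·(47 − 1·36) = −13·47 + 17·36; that is, 47·(-13) + 36·17 = 1.
Multiplying through by 76: x = (-13)·76 = -988, y = 17·76 = 1292 is a solution.
Shifting by a multiple of (36, −47) keeps it a solution: x = -988 + 28·36 = 20, y = 1292 − 28·47 = -24.
Check: 470·20 + 360·(-24) = 9400 − 8640 = 760. ✓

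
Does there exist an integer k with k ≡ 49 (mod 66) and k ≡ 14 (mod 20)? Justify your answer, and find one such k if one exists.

No, no such integer exists.

gcd(66, 20) = 2. If k ≡ 49 (mod 66) and k ≡ 14 (mod 20), then k ≡ 49 (mod 2) and k ≡ 14 (mod 2).
These are incompatible: 49 − 14 = 35 is not divisible by 2.
Therefore no such k exists.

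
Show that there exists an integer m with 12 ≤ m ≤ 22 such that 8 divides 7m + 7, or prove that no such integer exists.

At m = 15 we get 7·15 + 7 = 112, and 112 = 8·14.

m = 15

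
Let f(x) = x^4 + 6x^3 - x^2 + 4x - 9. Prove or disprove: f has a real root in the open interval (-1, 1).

f(-1) = -19 and f(1) = 1, which have opposite signs.
As a polynomial, f is continuous on every closed interval.
By the Intermediate Value Theorem, f takes the value 0 somewhere in the open interval.

Yes, f has a root in the interval.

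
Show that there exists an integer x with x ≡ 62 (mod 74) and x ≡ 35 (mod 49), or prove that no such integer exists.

Since 74 and 49 share no common factor, CRT says the pair of congruences has a solution (unique mod 3626).
Write x = 62 + 74t and require 62 + 74t ≡ 35 (mod 49), i.e. 74t ≡ 22 (mod 49).
74 ≡ 25 (mod 49), so this reads 25t ≡ 22 (mod 49). Invert 25 mod 49 by the Euclidean algorithm: 49 = 1·25 + 24, 25 = 1·24 + 1, 24 = 24·1 + 0; back-substituting, 1 = 25 − 1·24 = 25 − (49 − 1·25) = −49 + 2·25. Hence 25·2 ≡ 1, so 25⁻¹ ≡ 2 (mod 49).
Multiplying by 2: t ≡ 2·22 = 44 (mod 49).
Taking t = 44 gives x = 62 + 74·44 = 3318.
Check: 3318 mod 74 = 62, 3318 mod 49 = 35. ✓

x = 3318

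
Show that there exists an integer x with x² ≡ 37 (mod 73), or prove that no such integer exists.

x = 57 works: 57² = 3249, and 3249 − 37 = 3212 = 44·73.

x = 57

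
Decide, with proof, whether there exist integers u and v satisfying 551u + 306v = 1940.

Since gcd(551, 306) = 1, every integer is an integer combination of 551 and 306.
Dividing repeatedly: 551 = 1·306 + 245, 306 = 1·245 + 61, 245 = 4·61 + 1, 61 = 61·1 + 0.
Unwinding: 1 = 245 − 4·61 = 245 − 4·(306 − 1·245) = −4·306 + 5·245 = −4·306 + 5·(551 − 1·306) = 5·551 − 9·306, i.e. 551·5 + 306·(-9) = 1.
Scaling by 1940 gives the particular solution (u, v) = (9700, -17460).
Shifting by a multiple of (306, −551) keeps it a solution: u = 9700 − 31·306 = 214, v = -17460 + 31·551 = -379.
Check: 551·214 + 306·(-379) = 117914 − 115974 = 1940. ✓

u = 214, v = -379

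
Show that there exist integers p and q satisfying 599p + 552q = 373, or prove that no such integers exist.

Since gcd(599, 552) = 1, every integer is an integer combination of 599 and 552.
Dividing repeatedly: 599 = 1·552 + 47, 552 = 11·47 + 35, 47 = 1·35 + 12, 35 = 2·12 + 11, 12 = 1·11 + 1, 11 = 11·1 + 0.
Working back up the chain: 1 = 12 − 1·11 = 12 − (35 − 2·12) = −35 + 3·12 = −35 + 3·(47 − 1·35) = 3·47 − 4·35 = 3·47 − 4·(552 − 11·47) = −4·552 + 47·47 = −4·552 + 47·(599 − 1·552) = 47·599 − 51·552. So 599·47 + 552·(-51) = 1.
Scaling by 373 gives the particular solution (p, q) = (17531, -19023).
The general solution is p = 17531 + 552k, q = -19023 − 599k; taking k = -31 gives the smaller pair p = 419, q = -454.
Indeed 599·419 + 552·(-454) = 250981 − 250608 = 373.

p = 419, q = -454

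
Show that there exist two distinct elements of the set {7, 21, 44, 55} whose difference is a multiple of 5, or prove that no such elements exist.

Two integers differ by a multiple of 5 exactly when they have the same residue mod 5. The residues are 7↦2, 21↦1, 44↦4, 55↦0.
These 4 residues are pairwise different, hence no difference of two elements is divisible by 5.

No such pair exists.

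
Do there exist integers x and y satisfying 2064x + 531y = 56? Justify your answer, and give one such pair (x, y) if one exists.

gcd(2064, 531) = 3, so every integer of the form 2064x + 531y is a multiple of 3.
But 56 = 3·18 + 2, so 3 ∤ 56.
Therefore 2064x + 531y = 56 has no solution in integers.

No, no such integers exist.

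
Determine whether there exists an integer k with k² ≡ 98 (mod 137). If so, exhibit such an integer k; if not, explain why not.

k = 80

Take k = 80. Then 80² = 6400 = 46·137 + 98, so 80² ≡ 98 (mod 137).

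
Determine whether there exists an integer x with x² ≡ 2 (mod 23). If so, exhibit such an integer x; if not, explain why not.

x = 18 works: 18² = 324, and 324 − 2 = 322 = 14·23.

x = 18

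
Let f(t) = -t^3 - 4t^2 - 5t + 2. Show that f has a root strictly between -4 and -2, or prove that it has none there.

The endpoint values f(-4) = 22 and f(-2) = 4 are both positive. Claim: f(t) > 0 for every t in (-4, -2).
Substitute t = -2 − u, where 0 < u < 2 on the interval. Expanding, f(-2 − u) = u^3 + 2u^2 + u + 4.
The nonzero coefficients here are all positive, so for u > 0 every term is positive (or zero), and the constant term 4 is strictly positive.
Therefore f(t) > 0 throughout (-4, -2), and f has no zero there.

f has no root in that interval.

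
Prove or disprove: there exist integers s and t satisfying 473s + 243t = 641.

s = 175, t = -338

Since gcd(473, 243) = 1, every integer is an integer combination of 473 and 243.
Dividing repeatedly: 473 = 1·243 + 230, 243 = 1·230 + 13, 230 = 17·13 + 9, 13 = 1·9 + 4, 9 = 2·4 + 1, 4 = 4·1 + 0.
Working back up the chain: 1 = 9 − 2·4 = 9 − 2·(13 − 1·9) = −2·13 + 3·9 = −2·13 + 3·(230 − 17·13) = 3·230 − 53·13 = 3·230 − 53·(243 − 1·230) = −53·243 + 56·230 = −53·243 + 56·(473 − 1·243) = 56·473 − 109·243. So 473·56 + 243·(-109) = 1.
Times 641: 473·35896 + 243·(-69869) = 641, so (35896, -69869) solves it.
The general solution is s = 35896 + 243k, t = -69869 − 473k; taking k = -147 gives the smaller pair s = 175, t = -338.
Check: 473·175 + 243·(-338) = 82775 − 82134 = 641. ✓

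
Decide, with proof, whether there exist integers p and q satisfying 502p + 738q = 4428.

p = 0, q = 6

gcd(502, 738) = 2, and 2 divides 4428, so integer solutions exist.
Dividing through by 2 reduces the equation to 251p + 369q = 2214.
Dividing repeatedly: 369 = 1·251 + 118, 251 = 2·118 + 15, 118 = 7·15 + 13, 15 = 1·13 + 2, 13 = 6·2 + 1, 2 = 2·1 + 0.
Unwinding: 1 = 13 − 6·2 = 13 − 6·(15 − 1·13) = −6·15 + 7·13 = −6·15 + 7·(118 − 7·15) = 7·118 − 55·15 = 7·118 − 55·(251 − 2·118) = −55·251 + 117·118 = −55·251 + 117·(369 − 1·251) = 117·369 − 172·251, i.e. 251·(-172) + 369·117 = 1.
Times 2214: 251·(-380808) + 369·259038 = 2214, so (-380808, 259038) solves it.
Shifting by a multiple of (369, −251) keeps it a solution: p = -380808 + 1032·369 = 0, q = 259038 − 1032·251 = 6.
Indeed 502·0 + 738·6 = 0 + 4428 = 4428.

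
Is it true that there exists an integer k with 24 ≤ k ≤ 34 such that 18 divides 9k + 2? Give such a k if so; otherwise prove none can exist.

For k = 24, 25, …, 34 the values of 9k + 2 modulo 18 are 2, 11, 2, 11, 2, 11, 2, 11, 2, 11, 2 respectively.
None is 0, so 18 never divides 9k + 2 on this range.

No, no such integer k in that range exists.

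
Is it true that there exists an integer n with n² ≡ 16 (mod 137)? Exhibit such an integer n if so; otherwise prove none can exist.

n = 4

Take n = 4. Then 4² = 16, and since 0 ≤ 16 < 137 this is already reduced: 4² ≡ 16 (mod 137).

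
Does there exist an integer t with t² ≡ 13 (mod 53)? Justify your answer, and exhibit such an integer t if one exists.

t = 15

Take t = 15. Then 15² = 225 = 4·53 + 13, so 15² ≡ 13 (mod 53).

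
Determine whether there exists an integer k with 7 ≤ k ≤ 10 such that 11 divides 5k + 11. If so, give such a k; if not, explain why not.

No, no such integer k in that range exists.

At k = 7, 5·7 + 11 = 46 ≡ 2 (mod 11), and each step in k adds 5, giving residues 2, 7, 1, 6 for k = 7, 8, 9, 10.
None is 0, so 11 never divides 5k + 11 on this range.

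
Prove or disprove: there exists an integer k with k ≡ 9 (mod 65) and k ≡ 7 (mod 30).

There is no such integer.

gcd(65, 30) = 5. If k ≡ 9 (mod 65) and k ≡ 7 (mod 30), then k ≡ 9 (mod 5) and k ≡ 7 (mod 5).
But 9 mod 5 = 4 while 7 mod 5 = 2, a contradiction.
So no integer satisfies both congruences.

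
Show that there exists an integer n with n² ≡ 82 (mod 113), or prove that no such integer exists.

n = 67

n = 67 works: 67² = 4489, and 4489 − 82 = 4407 = 39·113.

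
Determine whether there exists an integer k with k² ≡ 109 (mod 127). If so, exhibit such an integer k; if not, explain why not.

Apply Euler's criterion with the prime 127: 109 is a quadratic residue iff 109^63 ≡ 1 (mod 127), and a non-residue iff it is ≡ −1.
Repeated squaring mod 127: 109^2 = 11881 ≡ 70; 109^4 ≡ 70² = 4900 ≡ 74; 109^8 ≡ 74² = 5476 ≡ 15; 109^16 ≡ 15² = 225 ≡ 98; 109^32 ≡ 98² = 9604 ≡ 79.
Since 63 = 32 + 16 + 8 + 4 + 2 + 1, 109^63 ≡ 79 · 98 · 15 · 74 · 70 · 109; multiplying out mod 127: 79·98 = 7742 ≡ 122, then 122·15 = 1830 ≡ 52, then 52·74 = 3848 ≡ 38, then 38·70 = 2660 ≡ 120, then 120·109 = 13080 ≡ 126. Thus 109^63 ≡ 126 ≡ −1 (mod 127).
By Euler's criterion 109 is a quadratic non-residue mod 127: no k satisfies k² ≡ 109 (mod 127).

No such integer exists.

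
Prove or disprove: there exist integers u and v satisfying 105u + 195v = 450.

Since gcd(105, 195) = 15 and 450 = 15·30, Bézout's identity guarantees a solution.
Dividing through by 15 reduces the equation to 7u + 13v = 30.
Run the Euclidean algorithm on 13 and 7: 13 = 1·7 + 6, 7 = 1·6 + 1, 6 = 6·1 + 0.
Working back up the chain: 1 = 7 − 1·6 = 7 − (13 − 1·7) = −13 + 2·7. So 7·2 + 13·(-1) = 1.
Times 30: 7·60 + 13·(-30) = 30, so (60, -30) solves it.
Subtracting 4·13 from u and adding 4·7 to v gives the tidier solution (8, -2).
Indeed 105·8 + 195·(-2) = 840 − 390 = 450.

u = 8, v = -2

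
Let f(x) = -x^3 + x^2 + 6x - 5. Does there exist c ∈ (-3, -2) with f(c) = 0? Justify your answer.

f(-3) = 13 and f(-2) = -5, which have opposite signs.
Since f is a polynomial it is continuous on [-3, -2].
By the Intermediate Value Theorem f must vanish at some point of (-3, -2).

Yes, such a c exists.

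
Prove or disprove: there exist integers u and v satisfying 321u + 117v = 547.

Both 321 and 117 are divisible by gcd(321, 117) = 3, hence so is any combination 321u + 117v.
But 547 = 3·182 + 1, so 3 ∤ 547.
Hence no integers u, v satisfy the equation.

There are no such integers.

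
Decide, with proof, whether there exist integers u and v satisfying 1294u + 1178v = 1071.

There are no such integers.

Both 1294 and 1178 are divisible by gcd(1294, 1178) = 2, hence so is any combination 1294u + 1178v.
However 1071 leaves remainder 1 on division by 2.
Hence no integers u, v satisfy the equation.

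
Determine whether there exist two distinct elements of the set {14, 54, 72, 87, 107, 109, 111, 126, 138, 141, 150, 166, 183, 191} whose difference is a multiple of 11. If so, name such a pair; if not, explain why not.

54 and 87 are such a pair.

Both 54 and 87 leave remainder 10 on division by 11; their difference 33 = 3·11 is a multiple of 11.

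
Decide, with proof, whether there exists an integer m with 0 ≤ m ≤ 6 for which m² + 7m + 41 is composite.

m = 4

At m = 4: 4² + 7·4 + 41 = 85 = 5·17, which is composite.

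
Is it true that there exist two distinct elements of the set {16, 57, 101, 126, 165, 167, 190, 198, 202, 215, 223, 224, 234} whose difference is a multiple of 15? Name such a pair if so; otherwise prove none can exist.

Reduce each element modulo 15: 16↦1, 57↦12, 101↦11, 126↦6, 165↦0, 167↦2, 190↦10, 198↦3, 202↦7, 215↦5, 223↦13, 224↦14, 234↦9.
No residue repeats among the 13 elements, so no pair has difference ≡ 0 (mod 15).

No, no such pair exists.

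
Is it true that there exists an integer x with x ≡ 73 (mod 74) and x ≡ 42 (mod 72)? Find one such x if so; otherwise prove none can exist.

No such integer exists.

Both moduli are multiples of 2 = gcd(74, 72), so any solution would satisfy x ≡ 73 and x ≡ 42 modulo 2 simultaneously.
These are incompatible: 73 − 42 = 31 is not divisible by 2.
Hence the system has no solution.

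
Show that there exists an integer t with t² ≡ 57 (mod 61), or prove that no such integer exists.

t = 39 works: 39² = 1521, and 1521 − 57 = 1464 = 24·61.

t = 39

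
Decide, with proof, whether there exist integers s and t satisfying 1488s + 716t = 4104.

Every value of 1488s + 716t is a multiple of gcd(1488, 716) = 4; since 4 ∣ 4104, solutions exist.
Dividing through by 4 reduces the equation to 372s + 179t = 1026.
Euclidean algorithm: 372 = 2·179 + 14, 179 = 12·14 + 11, 14 = 1·11 + 3, 11 = 3·3 + 2, 3 = 1·2 + 1, 2 = 2·1 + 0.
Working back up the chain: 1 = 3 − 1·2 = 3 − (11 − 3·3) = −11 + 4·3 = −11 + 4·(14 − 1·11) = 4·14 − 5·11 = 4·14 − 5·(179 − 12·14) = −5·179 + 64·14 = −5·179 + 64·(372 − 2·179) = 64·372 − 133·179. So 372·64 + 179·(-133) = 1.
Multiplying through by 1026: s = 64·1026 = 65664, t = (-133)·1026 = -136458 is a solution.
Shifting by a multiple of (179, −372) keeps it a solution: s = 65664 − 366·179 = 150, t = -136458 + 366·372 = -306.
Check: 1488·150 + 716·(-306) = 223200 − 219096 = 4104. ✓

s = 150, t = -306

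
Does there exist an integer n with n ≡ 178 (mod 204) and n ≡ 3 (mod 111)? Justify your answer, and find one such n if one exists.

No such integer exists.

Reduce both congruences modulo 3, which divides 204 and 111: they say n ≡ 178 (mod 3) and n ≡ 3 (mod 3).
However 178 ≡ 1 and 3 ≡ 0 (mod 3), and 1 ≠ 0.
Hence the system has no solution.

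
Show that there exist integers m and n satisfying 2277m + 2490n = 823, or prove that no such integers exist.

There are no such integers.

Any value of 2277m + 2490n is a multiple of gcd(2277, 2490) = 3.
However 823 leaves remainder 1 on division by 3.
Hence no integers m, n satisfy the equation.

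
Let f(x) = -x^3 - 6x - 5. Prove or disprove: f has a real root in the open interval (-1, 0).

f(-1) = 2 and f(0) = -5, which have opposite signs.
As a polynomial, f is continuous on every closed interval.
By the Intermediate Value Theorem f must vanish at some point of (-1, 0).

Such a root exists.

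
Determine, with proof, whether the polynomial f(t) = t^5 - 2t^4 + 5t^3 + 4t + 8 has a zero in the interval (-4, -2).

No such root exists.

The endpoint values f(-4) = -1864 and f(-2) = -104 are both negative. Claim: f(t) < 0 for every t in (-4, -2).
Substitute t = -2 − u, where 0 < u < 2 on the interval. Expanding, f(-2 − u) = -u^5 - 12u^4 - 61u^3 - 158u^2 - 208u - 104.
All 6 nonzero coefficients of this polynomial in u are negative; hence for u > 0 the value is a sum of negative terms (the constant -104 among them).
So f is strictly negative on (-4, -2); no root exists in the interval.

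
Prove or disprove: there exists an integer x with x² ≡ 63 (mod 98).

Work modulo the divisor 49 of 98. If x² ≡ 63 (mod 98) then x² ≡ 14 (mod 49).
Computing x² mod 49 for x = 0, 1, …, 24 (enough, by the symmetry x ↦ 49 − x) gives 0, 1, 4, 9, 16, 25, 36, 0, 15, 32, 2, 23, 46, 22, 0, 29, 11, 44, 30, 18, 8, 0, 43, 39, 37.
The set of squares mod 49 is therefore {0, 1, 2, 4, 8, 9, 11, 15, 16, 18, 22, 23, 25, 29, 30, 32, 36, 37, 39, 43, 44, 46}, which does not contain 14.
Therefore x² ≡ 63 (mod 98) has no solution.

There is no such integer.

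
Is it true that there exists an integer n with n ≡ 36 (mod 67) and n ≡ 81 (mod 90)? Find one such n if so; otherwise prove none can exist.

Since 67 and 90 share no common factor, CRT says the pair of congruences has a solution (unique mod 6030).
Write n = 36 + 67t and require 36 + 67t ≡ 81 (mod 90), i.e. 67t ≡ 45 (mod 90).
Since 67·43 = 2881 = 32·90 + 1, the inverse of 67 mod 90 is 43.
Multiplying by 43: t ≡ 43·45 = 1935 ≡ 45 (mod 90).
Taking t = 45 gives n = 36 + 67·45 = 3051.
Check: 3051 mod 67 = 36, 3051 mod 90 = 81. ✓

n = 3051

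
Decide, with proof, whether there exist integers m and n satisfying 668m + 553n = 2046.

Since gcd(668, 553) = 1, every integer is an integer combination of 668 and 553.
Euclidean algorithm: 668 = 1·553 + 115, 553 = 4·115 + 93, 115 = 1·93 + 22, 93 = 4·22 + 5, 22 = 4·5 + 2, 5 = 2·2 + 1, 2 = 2·1 + 0.
Unwinding: 1 = 5 − 2·2 = 5 − 2·(22 − 4·5) = −2·22 + 9·5 = −2·22 + 9·(93 − 4·22) = 9·93 − 38·22 = 9·93 − 38·(115 − 1·93) = −38·115 + 47·93 = −38·115 + 47·(553 − 4·115) = 47·553 − 226·115 = 47·553 − 226·(668 − 1·553) = −226·668 + 273·553, i.e. 668·(-226) + 553·273 = 1.
Multiplying through by 2046: m = (-226)·2046 = -462396, n = 273·2046 = 558558 is a solution.
Adding 837·553 to m and subtracting 837·668 from n gives the tidier solution (465, -558).
Check: 668·465 + 553·(-558) = 310620 − 308574 = 2046. ✓

m = 465, n = -558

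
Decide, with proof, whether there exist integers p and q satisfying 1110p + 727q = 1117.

Since gcd(1110, 727) = 1, every integer is an integer combination of 1110 and 727.
Euclidean algorithm: 1110 = 1·727 + 383, 727 = 1·383 + 344, 383 = 1·344 + 39, 344 = 8·39 + 32, 39 = 1·32 + 7, 32 = 4·7 + 4, 7 = 1·4 + 3, 4 = 1·3 + 1, 3 = 3·1 + 0.
Working back up the chain: 1 = 4 − 1·3 = 4 − (7 − 1·4) = −7 + 2·4 = −7 + 2·(32 − 4·7) = 2·32 − 9·7 = 2·32 − 9·(39 − 1·32) = −9·39 + 11·32 = −9·39 + 11·(344 − 8·39) = 11·344 − 97·39 = 11·344 − 97·(383 − 1·344) = −97·383 + 108·344 = −97·383 + 108·(727 − 1·383) = 108·727 − 205·383 = 108·727 − 205·(1110 − 1·727) = −205·1110 + 313·727. So 1110·(-205) + 727·313 = 1.
Times 1117: 1110·(-228985) + 727·349621 = 1117, so (-228985, 349621) solves it.
Shifting by a multiple of (727, −1110) keeps it a solution: p = -228985 + 315·727 = 20, q = 349621 − 315·1110 = -29.
Check: 1110·20 + 727·(-29) = 22200 − 21083 = 1117. ✓

p = 20, q = -29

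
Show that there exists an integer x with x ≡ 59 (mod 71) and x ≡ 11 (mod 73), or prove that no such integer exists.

x = 1763

gcd(71, 73) = 1, so the Chinese Remainder Theorem guarantees exactly one residue class mod 5183 satisfying both.
Any solution of the first congruence is x = 59 + 71t; substituting into the second, 71t ≡ 11 − 59 ≡ 25 (mod 73).
To invert 71 modulo 73: 73 = 1·71 + 2, 71 = 35·2 + 1, 2 = 2·1 + 0, and unwinding, 1 = 71 − 35·2 = 71 − 35·(73 − 1·71) = −35·73 + 36·71. Thus 71⁻¹ ≡ 36 (mod 73).
Therefore t ≡ 36·25 = 900 ≡ 24 (mod 73).
Taking t = 24 gives x = 59 + 71·24 = 1763.
Indeed 1763 ≡ 59 (mod 71) and 1763 ≡ 11 (mod 73).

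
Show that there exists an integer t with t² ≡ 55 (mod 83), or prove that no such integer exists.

Apply Euler's criterion with the prime 83: 55 is a quadratic residue iff 55^41 ≡ 1 (mod 83), and a non-residue iff it is ≡ −1.
Squaring successively (mod 83): 55^2 = 3025 ≡ 37; 55^4 ≡ 37² = 1369 ≡ 41; 55^8 ≡ 41² = 1681 ≡ 21; 55^16 ≡ 21² = 441 ≡ 26; 55^32 ≡ 26² = 676 ≡ 12.
Since 41 = 32 + 8 + 1, 55^41 ≡ 12 · 21 · 55; multiplying out mod 83: 12·21 = 252 ≡ 3, then 3·55 = 165 ≡ 82. Thus 55^41 ≡ 82 ≡ −1 (mod 83).
By Euler's criterion 55 is a quadratic non-residue mod 83: no t satisfies t² ≡ 55 (mod 83).

No such integer exists.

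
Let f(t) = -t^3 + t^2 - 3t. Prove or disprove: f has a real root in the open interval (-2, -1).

Evaluate at the endpoints: f(-2) = 18, f(-1) = 5 — same sign (positive).
f'(t) = -3t^2 + 2t - 3 has discriminant 2² − 4·(-3)·(-3) = -32 < 0, so f' has no real roots and is negative for every real t.
So f is strictly decreasing; between -2 and -1 its values lie between f(-2) = 18 and f(-1) = 5, all positive. Therefore f has no root in (-2, -1).

f has no root in that interval.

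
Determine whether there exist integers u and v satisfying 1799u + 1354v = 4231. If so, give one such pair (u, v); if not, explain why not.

1799 and 1354 are coprime, so 1799u + 1354v ranges over all of ℤ.
Euclidean algorithm: 1799 = 1·1354 + 445, 1354 = 3·445 + 19, 445 = 23·19 + 8, 19 = 2·8 + 3, 8 = 2·3 + 2, 3 = 1·2 + 1, 2 = 2·1 + 0.
Unwinding: 1 = 3 − 1·2 = 3 − (8 − 2·3) = −8 + 3·3 = −8 + 3·(19 − 2·8) = 3·19 − 7·8 = 3·19 − 7·(445 − 23·19) = −7·445 + 164·19 = −7·445 + 164·(1354 − 3·445) = 164·1354 − 499·445 = 164·1354 − 499·(1799 − 1·1354) = −499·1799 + 663·1354, i.e. 1799·(-499) + 1354·663 = 1.
Multiplying through by 4231: u = (-499)·4231 = -2111269, v = 663·4231 = 2805153 is a solution.
Shifting by a multiple of (1354, −1799) keeps it a solution: u = -2111269 + 1560·1354 = 971, v = 2805153 − 1560·1799 = -1287.
Check: 1799·971 + 1354·(-1287) = 1746829 − 1742598 = 4231. ✓

u = 971, v = -1287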